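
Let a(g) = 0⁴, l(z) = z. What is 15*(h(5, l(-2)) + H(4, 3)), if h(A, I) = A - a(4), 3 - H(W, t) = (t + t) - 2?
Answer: 60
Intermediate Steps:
a(g) = 0
H(W, t) = 5 - 2*t (H(W, t) = 3 - ((t + t) - 2) = 3 - (2*t - 2) = 3 - (-2 + 2*t) = 3 + (2 - 2*t) = 5 - 2*t)
h(A, I) = A (h(A, I) = A - 1*0 = A + 0 = A)
15*(h(5, l(-2)) + H(4, 3)) = 15*(5 + (5 - 2*3)) = 15*(5 + (5 - 6)) = 15*(5 - 1) = 15*4 = 60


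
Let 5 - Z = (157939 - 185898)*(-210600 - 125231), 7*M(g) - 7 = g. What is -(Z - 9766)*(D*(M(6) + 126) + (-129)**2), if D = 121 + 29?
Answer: 2354297240404530/7 ≈ 3.3633e+14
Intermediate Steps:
D = 150
M(g) = 1 + g/7
Z = -9389498924 (Z = 5 - (157939 - 185898)*(-210600 - 125231) = 5 - (-27959)*(-335831) = 5 - 1*9389498929 = 5 - 9389498929 = -9389498924)
-(Z - 9766)*(D*(M(6) + 126) + (-129)**2) = -(-9389498924 - 9766)*(150*((1 + (1/7)*6) + 126) + (-129)**2) = -(-9389508690)*(150*((1 + 6/7) + 126) + 16641) = -(-9389508690)*(150*(13/7 + 126) + 16641) = -(-9389508690)*(150*(895/7) + 16641) = -(-9389508690)*(134250/7 + 16641) = -(-9389508690)*250737/7 = -1*(-2354297240404530/7) = 2354297240404530/7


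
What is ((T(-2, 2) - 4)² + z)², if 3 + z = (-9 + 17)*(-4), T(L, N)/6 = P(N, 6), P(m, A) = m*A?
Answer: 21058921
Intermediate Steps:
P(m, A) = A*m
T(L, N) = 36*N (T(L, N) = 6*(6*N) = 36*N)
z = -35 (z = -3 + (-9 + 17)*(-4) = -3 + 8*(-4) = -3 - 32 = -35)
((T(-2, 2) - 4)² + z)² = ((36*2 - 4)² - 35)² = ((72 - 4)² - 35)² = (68² - 35)² = (4624 - 35)² = 4589² = 21058921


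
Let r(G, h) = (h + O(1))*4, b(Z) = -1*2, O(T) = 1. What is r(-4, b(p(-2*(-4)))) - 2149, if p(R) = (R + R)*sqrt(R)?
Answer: -2153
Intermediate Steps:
p(R) = 2*R**(3/2) (p(R) = (2*R)*sqrt(R) = 2*R**(3/2))
b(Z) = -2
r(G, h) = 4 + 4*h (r(G, h) = (h + 1)*4 = (1 + h)*4 = 4 + 4*h)
r(-4, b(p(-2*(-4)))) - 2149 = (4 + 4*(-2)) - 2149 = (4 - 8) - 2149 = -4 - 2149 = -2153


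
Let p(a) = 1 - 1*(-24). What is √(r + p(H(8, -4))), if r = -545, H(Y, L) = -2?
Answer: 2*I*√130 ≈ 22.803*I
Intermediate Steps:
p(a) = 25 (p(a) = 1 + 24 = 25)
√(r + p(H(8, -4))) = √(-545 + 25) = √(-520) = 2*I*√130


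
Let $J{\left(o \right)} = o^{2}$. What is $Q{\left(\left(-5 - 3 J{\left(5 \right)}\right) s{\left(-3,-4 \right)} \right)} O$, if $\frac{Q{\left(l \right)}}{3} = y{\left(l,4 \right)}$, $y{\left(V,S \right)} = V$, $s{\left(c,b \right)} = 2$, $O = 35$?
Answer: $-16800$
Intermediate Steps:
$Q{\left(l \right)} = 3 l$
$Q{\left(\left(-5 - 3 J{\left(5 \right)}\right) s{\left(-3,-4 \right)} \right)} O = 3 \left(-5 - 3 \cdot 5^{2}\right) 2 \cdot 35 = 3 \left(-5 - 75\right) 2 \cdot 35 = 3 \left(\left(-80\right) 2\right) 35 = 3 \left(-160\right) 35 = \left(-480\right) 35 = -16800$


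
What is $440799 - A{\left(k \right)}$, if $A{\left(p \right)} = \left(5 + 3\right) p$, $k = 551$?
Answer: $436391$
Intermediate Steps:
$A{\left(p \right)} = 8 p$
$440799 - A{\left(k \right)} = 440799 - 8 \cdot 551 = 440799 - 4408 = 436391$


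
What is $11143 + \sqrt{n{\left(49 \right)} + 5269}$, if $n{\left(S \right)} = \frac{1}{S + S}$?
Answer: $11143 + \frac{\sqrt{1032726}}{14} \approx 11216.0$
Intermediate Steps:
$n{\left(S \right)} = \frac{1}{2 S}$
$11143 + \sqrt{n{\left(49 \right)} + 5269} = 11143 + \sqrt{\frac{1}{2 \cdot 49} + 5269} = 11143 + \sqrt{\frac{1}{2} \cdot \frac{1}{49} + 5269} = 11143 + \sqrt{\frac{1}{98} + 5269} = 11143 + \sqrt{\frac{516363}{98}} = 11143 + \frac{\sqrt{1032726}}{14}$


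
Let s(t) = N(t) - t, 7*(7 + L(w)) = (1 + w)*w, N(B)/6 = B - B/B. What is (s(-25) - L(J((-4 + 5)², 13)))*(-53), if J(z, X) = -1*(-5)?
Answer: 47594/7 ≈ 6799.1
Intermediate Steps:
N(B) = -6 + 6*B (N(B) = 6*(B - B/B) = 6*(B - 1*1) = 6*(B - 1) = 6*(-1 + B) = -6 + 6*B)
J(z, X) = 5
L(w) = -7 + w*(1 + w)/7 (L(w) = -7 + ((1 + w)*w)/7 = -7 + (w*(1 + w))/7 = -7 + w*(1 + w)/7)
s(t) = -6 + 5*t (s(t) = (-6 + 6*t) - t = -6 + 5*t)
(s(-25) - L(J((-4 + 5)², 13)))*(-53) = ((-6 + 5*(-25)) - (-7 + (⅐)*5 + (⅐)*5²))*(-53) = ((-6 - 125) - (-7 + 5/7 + (⅐)*25))*(-53) = (-131 - (-7 + 5/7 + 25/7))*(-53) = (-131 - 1*(-19/7))*(-53) = (-131 + 19/7)*(-53) = -898/7*(-53) = 47594/7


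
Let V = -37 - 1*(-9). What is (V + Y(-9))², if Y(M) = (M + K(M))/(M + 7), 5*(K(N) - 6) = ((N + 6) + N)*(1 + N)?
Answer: 130321/100 ≈ 1303.2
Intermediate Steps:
V = -28 (V = -37 + 9 = -28)
K(N) = 6 + (1 + N)*(6 + 2*N)/5 (K(N) = 6 + (((N + 6) + N)*(1 + N))/5 = 6 + (((6 + N) + N)*(1 + N))/5 = 6 + ((6 + 2*N)*(1 + N))/5 = 6 + ((1 + N)*(6 + 2*N))/5 = 6 + (1 + N)*(6 + 2*N)/5)
Y(M) = (36/5 + 2*M²/5 + 13*M/5)/(7 + M) (Y(M) = (M + (36/5 + 2*M²/5 + 8*M/5))/(M + 7) = (36/5 + 2*M²/5 + 13*M/5)/(7 + M))
(V + Y(-9))² = (-28 + (36 + 2*(-9)² + 13*(-9))/(5*(7 - 9)))² = (-28 + (⅕)*(36 + 2*81 - 117)/(-2))² = (-28 + (⅕)*(-½)*(36 + 162 - 117))² = (-28 + (⅕)*(-½)*81)² = (-28 - 81/10)² = (-361/10)² = 130321/100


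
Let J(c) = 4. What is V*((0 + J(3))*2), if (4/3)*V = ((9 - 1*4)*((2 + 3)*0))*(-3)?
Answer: 0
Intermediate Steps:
V = 0 (V = 3*(((9 - 1*4)*((2 + 3)*0))*(-3))/4 = 3*(((9 - 4)*(5*0))*(-3))/4 = 3*((5*0)*(-3))/4 = 3*(0*(-3))/4 = (¾)*0 = 0)
V*((0 + J(3))*2) = 0*((0 + 4)*2) = 0*(4*2) = 0*8 = 0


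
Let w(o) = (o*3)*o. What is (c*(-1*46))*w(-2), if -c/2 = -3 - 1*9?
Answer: -13248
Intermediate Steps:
w(o) = 3*o² (w(o) = (3*o)*o = 3*o²)
c = 24 (c = -2*(-3 - 1*9) = -2*(-3 - 9) = -2*(-12) = 24)
(c*(-1*46))*w(-2) = (24*(-1*46))*(3*(-2)²) = (24*(-46))*(3*4) = -1104*12 = -13248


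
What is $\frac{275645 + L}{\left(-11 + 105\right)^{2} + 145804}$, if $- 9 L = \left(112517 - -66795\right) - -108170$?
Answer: $\frac{2193323}{1391760} \approx 1.5759$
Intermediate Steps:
$L = - \frac{287482}{9}$ ($L = - \frac{\left(112517 - -66795\right) - -108170}{9} = - \frac{\left(112517 + 66795\right) + 108170}{9} = - \frac{179312 + 108170}{9} = \left(- \frac{1}{9}\right) 287482 = - \frac{287482}{9} \approx -31942.0$)
$\frac{275645 + L}{\left(-11 + 105\right)^{2} + 145804} = \frac{275645 - \frac{287482}{9}}{\left(-11 + 105\right)^{2} + 145804} = \frac{2193323}{9 \left(94^{2} + 145804\right)} = \frac{2193323}{9 \left(8836 + 145804\right)} = \frac{2193323}{9 \cdot 154640} = \frac{2193323}{9} \cdot \frac{1}{154640} = \frac{2193323}{1391760}$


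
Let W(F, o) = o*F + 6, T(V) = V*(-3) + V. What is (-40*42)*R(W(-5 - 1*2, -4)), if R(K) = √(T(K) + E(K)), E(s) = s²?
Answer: -13440*√17 ≈ -55415.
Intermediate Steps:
T(V) = -2*V (T(V) = -3*V + V = -2*V)
W(F, o) = 6 + F*o (W(F, o) = F*o + 6 = 6 + F*o)
R(K) = √(K² - 2*K) (R(K) = √(-2*K + K²) = √(K² - 2*K))
(-40*42)*R(W(-5 - 1*2, -4)) = (-40*42)*√((6 + (-5 - 1*2)*(-4))*(-2 + (6 + (-5 - 1*2)*(-4)))) = -1680*√(-2 + (6 + (-5 - 2)*(-4)))*√(6 + (-5 - 2)*(-4)) = -1680*√(-2 + (6 - 7*(-4)))*√(6 - 7*(-4)) = -1680*√(-2 + (6 + 28))*√(6 + 28) = -1680*√34*√(-2 + 34) = -1680*8*√17 = -13440*√17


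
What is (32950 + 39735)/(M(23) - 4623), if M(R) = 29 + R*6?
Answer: -72685/4456 ≈ -16.312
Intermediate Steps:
M(R) = 29 + 6*R
(32950 + 39735)/(M(23) - 4623) = (32950 + 39735)/((29 + 6*23) - 4623) = 72685/((29 + 138) - 4623) = 72685/(167 - 4623) = 72685/(-4456) = 72685*(-1/4456) = -72685/4456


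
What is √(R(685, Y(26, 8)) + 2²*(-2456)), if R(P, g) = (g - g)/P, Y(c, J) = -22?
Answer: 4*I*√614 ≈ 99.116*I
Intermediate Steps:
R(P, g) = 0 (R(P, g) = 0/P = 0)
√(R(685, Y(26, 8)) + 2²*(-2456)) = √(0 + 2²*(-2456)) = √(0 + 4*(-2456)) = √(0 - 9824) = √(-9824) = 4*I*√614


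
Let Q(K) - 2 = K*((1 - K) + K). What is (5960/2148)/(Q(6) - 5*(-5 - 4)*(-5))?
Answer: -1490/116529 ≈ -0.012787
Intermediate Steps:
Q(K) = 2 + K (Q(K) = 2 + K*((1 - K) + K) = 2 + K*1 = 2 + K)
(5960/2148)/(Q(6) - 5*(-5 - 4)*(-5)) = (5960/2148)/((2 + 6) - 5*(-5 - 4)*(-5)) = (5960*(1/2148))/(8 - 5*(-9)*(-5)) = 1490/(537*(8 - (-45)*(-5))) = 1490/(537*(8 - 1*225)) = 1490/(537*(8 - 225)) = (1490/537)/(-217) = (1490/537)*(-1/217) = -1490/116529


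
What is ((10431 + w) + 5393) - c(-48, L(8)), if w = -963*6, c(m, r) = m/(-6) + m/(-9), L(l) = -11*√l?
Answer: 30098/3 ≈ 10033.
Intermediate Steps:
c(m, r) = -5*m/18 (c(m, r) = m*(-⅙) + m*(-⅑) = -m/6 - m/9 = -5*m/18)
w = -5778
((10431 + w) + 5393) - c(-48, L(8)) = ((10431 - 5778) + 5393) - (-5)*(-48)/18 = (4653 + 5393) - 1*40/3 = 10046 - 40/3 = 30098/3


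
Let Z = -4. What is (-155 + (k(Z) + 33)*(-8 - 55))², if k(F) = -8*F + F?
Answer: 15984004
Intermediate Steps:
k(F) = -7*F
(-155 + (k(Z) + 33)*(-8 - 55))² = (-155 + (-7*(-4) + 33)*(-8 - 55))² = (-155 + (28 + 33)*(-63))² = (-155 + 61*(-63))² = (-155 - 3843)² = (-3998)² = 15984004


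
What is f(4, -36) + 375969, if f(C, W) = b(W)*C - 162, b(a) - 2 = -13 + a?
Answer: 375619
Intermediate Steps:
b(a) = -11 + a (b(a) = 2 + (-13 + a) = -11 + a)
f(C, W) = -162 + C*(-11 + W) (f(C, W) = (-11 + W)*C - 162 = C*(-11 + W) - 162 = -162 + C*(-11 + W))
f(4, -36) + 375969 = (-162 + 4*(-11 - 36)) + 375969 = (-162 + 4*(-47)) + 375969 = (-162 - 188) + 375969 = -350 + 375969 = 375619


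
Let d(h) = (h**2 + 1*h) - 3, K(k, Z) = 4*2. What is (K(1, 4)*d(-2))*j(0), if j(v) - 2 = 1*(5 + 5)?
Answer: -96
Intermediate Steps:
j(v) = 12 (j(v) = 2 + 1*(5 + 5) = 2 + 1*10 = 2 + 10 = 12)
K(k, Z) = 8
d(h) = -3 + h + h**2 (d(h) = (h**2 + h) - 3 = (h + h**2) - 3 = -3 + h + h**2)
(K(1, 4)*d(-2))*j(0) = (8*(-3 - 2 + (-2)**2))*12 = (8*(-3 - 2 + 4))*12 = (8*(-1))*12 = -8*12 = -96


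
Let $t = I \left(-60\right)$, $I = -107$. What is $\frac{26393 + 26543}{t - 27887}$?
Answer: $- \frac{52936}{21467} \approx -2.4659$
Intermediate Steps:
$t = 6420$ ($t = \left(-107\right) \left(-60\right) = 6420$)
$\frac{26393 + 26543}{t - 27887} = \frac{26393 + 26543}{6420 - 27887} = \frac{52936}{-21467} = 52936 \left(- \frac{1}{21467}\right) = - \frac{52936}{21467}$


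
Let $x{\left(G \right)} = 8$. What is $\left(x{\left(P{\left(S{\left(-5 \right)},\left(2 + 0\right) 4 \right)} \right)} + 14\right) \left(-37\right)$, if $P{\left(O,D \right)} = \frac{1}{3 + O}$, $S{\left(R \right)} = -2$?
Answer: $-814$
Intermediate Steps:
$\left(x{\left(P{\left(S{\left(-5 \right)},\left(2 + 0\right) 4 \right)} \right)} + 14\right) \left(-37\right) = \left(8 + 14\right) \left(-37\right) = 22 \left(-37\right) = -814$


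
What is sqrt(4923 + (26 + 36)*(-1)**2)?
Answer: sqrt(4985) ≈ 70.604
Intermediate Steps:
sqrt(4923 + (26 + 36)*(-1)**2) = sqrt(4923 + 62*1) = sqrt(4923 + 62) = sqrt(4985)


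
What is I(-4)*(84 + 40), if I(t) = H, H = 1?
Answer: 124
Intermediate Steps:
I(t) = 1
I(-4)*(84 + 40) = 1*(84 + 40) = 1*124 = 124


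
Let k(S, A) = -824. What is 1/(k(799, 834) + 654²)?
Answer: 1/426892 ≈ 2.3425e-6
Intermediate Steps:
1/(k(799, 834) + 654²) = 1/(-824 + 654²) = 1/(-824 + 427716) = 1/426892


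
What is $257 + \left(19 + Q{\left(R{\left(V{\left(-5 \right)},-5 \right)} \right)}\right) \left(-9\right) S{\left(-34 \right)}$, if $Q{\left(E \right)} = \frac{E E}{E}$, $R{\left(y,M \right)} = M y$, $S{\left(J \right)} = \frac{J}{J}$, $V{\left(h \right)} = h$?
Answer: $-139$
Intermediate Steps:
$S{\left(J \right)} = 1$
$Q{\left(E \right)} = E$ ($Q{\left(E \right)} = \frac{E^{2}}{E} = E$)
$257 + \left(19 + Q{\left(R{\left(V{\left(-5 \right)},-5 \right)} \right)}\right) \left(-9\right) S{\left(-34 \right)} = 257 + \left(19 - -25\right) \left(-9\right) 1 = 257 + \left(19 + 25\right) \left(-9\right) 1 = 257 + 44 \left(-9\right) 1 = 257 - 396 = -139$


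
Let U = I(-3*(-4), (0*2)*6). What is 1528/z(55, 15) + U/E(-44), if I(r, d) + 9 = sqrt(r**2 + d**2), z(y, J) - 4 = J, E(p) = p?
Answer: 67175/836 ≈ 80.353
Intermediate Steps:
z(y, J) = 4 + J
I(r, d) = -9 + sqrt(d**2 + r**2) (I(r, d) = -9 + sqrt(r**2 + d**2) = -9 + sqrt(d**2 + r**2))
U = 3 (U = -9 + sqrt(((0*2)*6)**2 + (-3*(-4))**2) = -9 + sqrt((0*6)**2 + 12**2) = -9 + sqrt(0**2 + 144) = -9 + sqrt(0 + 144) = -9 + sqrt(144) = -9 + 12 = 3)
1528/z(55, 15) + U/E(-44) = 1528/(4 + 15) + 3/(-44) = 1528/19 + 3*(-1/44) = 1528*(1/19) - 3/44 = 1528/19 - 3/44 = 67175/836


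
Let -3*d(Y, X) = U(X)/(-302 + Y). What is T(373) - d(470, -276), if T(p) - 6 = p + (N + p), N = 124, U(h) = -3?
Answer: 147167/168 ≈ 875.99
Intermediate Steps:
d(Y, X) = 1/(-302 + Y) (d(Y, X) = -(-1)/(-302 + Y) = 1/(-302 + Y))
T(p) = 130 + 2*p (T(p) = 6 + (p + (124 + p)) = 6 + (124 + 2*p) = 130 + 2*p)
T(373) - d(470, -276) = (130 + 2*373) - 1/(-302 + 470) = (130 + 746) - 1/168 = 876 - 1*1/168 = 876 - 1/168 = 147167/168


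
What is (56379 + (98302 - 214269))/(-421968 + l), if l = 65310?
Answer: 29794/178329 ≈ 0.16707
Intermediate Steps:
(56379 + (98302 - 214269))/(-421968 + l) = (56379 + (98302 - 214269))/(-421968 + 65310) = (56379 - 115967)/(-356658) = -59588*(-1/356658) = 29794/178329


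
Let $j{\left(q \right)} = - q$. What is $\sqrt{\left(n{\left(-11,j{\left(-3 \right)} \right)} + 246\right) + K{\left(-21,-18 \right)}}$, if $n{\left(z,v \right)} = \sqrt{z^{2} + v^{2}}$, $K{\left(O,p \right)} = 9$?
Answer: $\sqrt{255 + \sqrt{130}} \approx 16.322$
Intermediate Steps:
$n{\left(z,v \right)} = \sqrt{v^{2} + z^{2}}$
$\sqrt{\left(n{\left(-11,j{\left(-3 \right)} \right)} + 246\right) + K{\left(-21,-18 \right)}} = \sqrt{\left(\sqrt{\left(\left(-1\right) \left(-3\right)\right)^{2} + \left(-11\right)^{2}} + 246\right) + 9} = \sqrt{\left(\sqrt{3^{2} + 121} + 246\right) + 9} = \sqrt{\left(\sqrt{9 + 121} + 246\right) + 9} = \sqrt{\left(\sqrt{130} + 246\right) + 9} = \sqrt{\left(246 + \sqrt{130}\right) + 9} = \sqrt{255 + \sqrt{130}}$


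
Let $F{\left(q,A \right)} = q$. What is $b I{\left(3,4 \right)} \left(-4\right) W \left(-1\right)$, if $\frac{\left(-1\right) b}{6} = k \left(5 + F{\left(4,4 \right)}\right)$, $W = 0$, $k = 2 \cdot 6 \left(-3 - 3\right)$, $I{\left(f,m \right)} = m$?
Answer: $0$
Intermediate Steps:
$k = -72$ ($k = 12 \left(-3 - 3\right) = 12 \left(-6\right) = -72$)
$b = 3888$ ($b = - 6 \left(- 72 \left(5 + 4\right)\right) = - 6 \left(\left(-72\right) 9\right) = \left(-6\right) \left(-648\right) = 3888$)
$b I{\left(3,4 \right)} \left(-4\right) W \left(-1\right) = 3888 \cdot 4 \left(-4\right) 0 \left(-1\right) = 3888 \left(\left(-16\right) 0\right) \left(-1\right) = 3888 \cdot 0 \left(-1\right) = 0 \left(-1\right) = 0$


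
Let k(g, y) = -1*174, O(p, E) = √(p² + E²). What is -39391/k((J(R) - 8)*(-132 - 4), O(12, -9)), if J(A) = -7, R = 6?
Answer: 39391/174 ≈ 226.39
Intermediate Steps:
O(p, E) = √(E² + p²)
k(g, y) = -174
-39391/k((J(R) - 8)*(-132 - 4), O(12, -9)) = -39391/(-174) = -39391*(-1/174) = 39391/174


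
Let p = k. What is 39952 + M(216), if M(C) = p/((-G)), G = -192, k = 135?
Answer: 2556973/64 ≈ 39953.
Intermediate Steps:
p = 135
M(C) = 45/64 (M(C) = 135/((-1*(-192))) = 135/192 = 135*(1/192) = 45/64)
39952 + M(216) = 39952 + 45/64 = 2556973/64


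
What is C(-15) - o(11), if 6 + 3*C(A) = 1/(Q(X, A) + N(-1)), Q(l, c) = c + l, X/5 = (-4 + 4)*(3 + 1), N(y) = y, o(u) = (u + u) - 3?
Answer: -1009/48 ≈ -21.021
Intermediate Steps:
o(u) = -3 + 2*u (o(u) = 2*u - 3 = -3 + 2*u)
X = 0 (X = 5*((-4 + 4)*(3 + 1)) = 5*(0*4) = 5*0 = 0)
C(A) = -2 + 1/(3*(-1 + A)) (C(A) = -2 + 1/(3*((A + 0) - 1)) = -2 + 1/(3*(A - 1)) = -2 + 1/(3*(-1 + A)))
C(-15) - o(11) = (7 - 6*(-15))/(3*(-1 - 15)) - (-3 + 2*11) = (⅓)*(7 + 90)/(-16) - (-3 + 22) = (⅓)*(-1/16)*97 - 1*19 = -97/48 - 19 = -1009/48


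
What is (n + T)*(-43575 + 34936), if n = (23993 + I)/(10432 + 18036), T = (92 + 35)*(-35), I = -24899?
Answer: 546594566537/14234 ≈ 3.8401e+7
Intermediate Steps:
T = -4445 (T = 127*(-35) = -4445)
n = -453/14234 (n = (23993 - 24899)/(10432 + 18036) = -906/28468 = -906*1/28468 = -453/14234 ≈ -0.031825)
(n + T)*(-43575 + 34936) = (-453/14234 - 4445)*(-43575 + 34936) = -63270583/14234*(-8639) = 546594566537/14234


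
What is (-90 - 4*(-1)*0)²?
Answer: 8100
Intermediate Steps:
(-90 - 4*(-1)*0)² = (-90 + 4*0)² = (-90 + 0)² = (-90)² = 8100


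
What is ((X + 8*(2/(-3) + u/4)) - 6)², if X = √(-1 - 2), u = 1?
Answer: 757/9 - 56*I*√3/3 ≈ 84.111 - 32.332*I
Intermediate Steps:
X = I*√3 (X = √(-3) = I*√3 ≈ 1.732*I)
((X + 8*(2/(-3) + u/4)) - 6)² = ((I*√3 + 8*(2/(-3) + 1/4)) - 6)² = ((I*√3 + 8*(2*(-⅓) + 1*(¼))) - 6)² = ((I*√3 + 8*(-⅔ + ¼)) - 6)² = ((I*√3 + 8*(-5/12)) - 6)² = ((I*√3 - 10/3) - 6)² = ((-10/3 + I*√3) - 6)² = (-28/3 + I*√3)²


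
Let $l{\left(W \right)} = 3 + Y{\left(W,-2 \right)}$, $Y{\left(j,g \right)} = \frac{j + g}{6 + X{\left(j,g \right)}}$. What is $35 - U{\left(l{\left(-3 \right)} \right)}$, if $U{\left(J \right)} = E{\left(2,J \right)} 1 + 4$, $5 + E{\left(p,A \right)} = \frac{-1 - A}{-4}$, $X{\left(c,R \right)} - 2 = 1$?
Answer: $\frac{1265}{36} \approx 35.139$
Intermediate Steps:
$X{\left(c,R \right)} = 3$ ($X{\left(c,R \right)} = 2 + 1 = 3$)
$Y{\left(j,g \right)} = \frac{g}{9} + \frac{j}{9}$ ($Y{\left(j,g \right)} = \frac{j + g}{6 + 3} = \frac{g + j}{9} = \left(g + j\right) \frac{1}{9} = \frac{g}{9} + \frac{j}{9}$)
$E{\left(p,A \right)} = - \frac{19}{4} + \frac{A}{4}$ ($E{\left(p,A \right)} = -5 + \frac{-1 - A}{-4} = -5 + \left(-1 - A\right) \left(- \frac{1}{4}\right) = -5 + \left(\frac{1}{4} + \frac{A}{4}\right) = - \frac{19}{4} + \frac{A}{4}$)
$l{\left(W \right)} = \frac{25}{9} + \frac{W}{9}$ ($l{\left(W \right)} = 3 + \left(\frac{1}{9} \left(-2\right) + \frac{W}{9}\right) = 3 + \left(- \frac{2}{9} + \frac{W}{9}\right) = \frac{25}{9} + \frac{W}{9}$)
$U{\left(J \right)} = - \frac{3}{4} + \frac{J}{4}$ ($U{\left(J \right)} = \left(- \frac{19}{4} + \frac{J}{4}\right) 1 + 4 = \left(- \frac{19}{4} + \frac{J}{4}\right) + 4 = - \frac{3}{4} + \frac{J}{4}$)
$35 - U{\left(l{\left(-3 \right)} \right)} = 35 - \left(- \frac{3}{4} + \frac{\frac{25}{9} + \frac{1}{9} \left(-3\right)}{4}\right) = 35 - \left(- \frac{3}{4} + \frac{\frac{25}{9} - \frac{1}{3}}{4}\right) = 35 - \left(- \frac{3}{4} + \frac{1}{4} \cdot \frac{22}{9}\right) = 35 - \left(- \frac{3}{4} + \frac{11}{18}\right) = 35 - - \frac{5}{36} = 35 + \frac{5}{36} = \frac{1265}{36}$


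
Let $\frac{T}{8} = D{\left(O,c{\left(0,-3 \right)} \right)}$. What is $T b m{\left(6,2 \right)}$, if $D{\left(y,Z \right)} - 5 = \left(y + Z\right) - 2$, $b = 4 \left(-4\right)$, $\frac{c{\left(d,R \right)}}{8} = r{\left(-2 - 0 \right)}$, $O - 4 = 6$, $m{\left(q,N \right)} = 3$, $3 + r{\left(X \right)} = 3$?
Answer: $-4992$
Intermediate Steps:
$r{\left(X \right)} = 0$ ($r{\left(X \right)} = -3 + 3 = 0$)
$O = 10$ ($O = 4 + 6 = 10$)
$c{\left(d,R \right)} = 0$ ($c{\left(d,R \right)} = 8 \cdot 0 = 0$)
$b = -16$
$D{\left(y,Z \right)} = 3 + Z + y$ ($D{\left(y,Z \right)} = 5 - \left(2 - Z - y\right) = 5 + \left(-2 + Z + y\right) = 3 + Z + y$)
$T = 104$ ($T = 8 \left(3 + 0 + 10\right) = 8 \cdot 13 = 104$)
$T b m{\left(6,2 \right)} = 104 \left(\left(-16\right) 3\right) = 104 \left(-48\right) = -4992$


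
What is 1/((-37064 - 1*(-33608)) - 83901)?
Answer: -1/87357 ≈ -1.1447e-5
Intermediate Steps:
1/((-37064 - 1*(-33608)) - 83901) = 1/((-37064 + 33608) - 83901) = 1/(-3456 - 83901) = 1/(-87357) = -1/87357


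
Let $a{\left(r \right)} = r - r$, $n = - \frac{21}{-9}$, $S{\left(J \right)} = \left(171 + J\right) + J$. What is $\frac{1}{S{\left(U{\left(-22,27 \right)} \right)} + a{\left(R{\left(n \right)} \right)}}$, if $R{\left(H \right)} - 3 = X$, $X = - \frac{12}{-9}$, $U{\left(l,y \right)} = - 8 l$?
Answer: $\frac{1}{523} \approx 0.001912$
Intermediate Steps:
$S{\left(J \right)} = 171 + 2 J$
$n = \frac{7}{3}$ ($n = \left(-21\right) \left(- \frac{1}{9}\right) = \frac{7}{3} \approx 2.3333$)
$X = \frac{4}{3}$ ($X = \left(-12\right) \left(- \frac{1}{9}\right) = \frac{4}{3} \approx 1.3333$)
$R{\left(H \right)} = \frac{13}{3}$ ($R{\left(H \right)} = 3 + \frac{4}{3} = \frac{13}{3}$)
$a{\left(r \right)} = 0$
$\frac{1}{S{\left(U{\left(-22,27 \right)} \right)} + a{\left(R{\left(n \right)} \right)}} = \frac{1}{\left(171 + 2 \left(\left(-8\right) \left(-22\right)\right)\right) + 0} = \frac{1}{\left(171 + 2 \cdot 176\right) + 0} = \frac{1}{\left(171 + 352\right) + 0} = \frac{1}{523 + 0} = \frac{1}{523}$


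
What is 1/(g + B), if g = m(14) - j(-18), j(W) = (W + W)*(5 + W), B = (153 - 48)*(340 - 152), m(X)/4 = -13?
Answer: 1/19220 ≈ 5.2029e-5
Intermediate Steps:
m(X) = -52 (m(X) = 4*(-13) = -52)
B = 19740 (B = 105*188 = 19740)
j(W) = 2*W*(5 + W) (j(W) = (2*W)*(5 + W) = 2*W*(5 + W))
g = -520 (g = -52 - 2*(-18)*(5 - 18) = -52 - 2*(-18)*(-13) = -52 - 1*468 = -52 - 468 = -520)
1/(g + B) = 1/(-520 + 19740) = 1/19220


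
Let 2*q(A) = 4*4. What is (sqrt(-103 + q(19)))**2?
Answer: -95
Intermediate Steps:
q(A) = 8 (q(A) = (4*4)/2 = (1/2)*16 = 8)
(sqrt(-103 + q(19)))**2 = (sqrt(-103 + 8))**2 = (sqrt(-95))**2 = (I*sqrt(95))**2 = -95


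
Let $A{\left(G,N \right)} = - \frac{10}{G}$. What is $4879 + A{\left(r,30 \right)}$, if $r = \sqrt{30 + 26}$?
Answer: $4879 - \frac{5 \sqrt{14}}{14} \approx 4877.7$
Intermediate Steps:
$r = 2 \sqrt{14}$ ($r = \sqrt{56} = 2 \sqrt{14} \approx 7.4833$)
$4879 + A{\left(r,30 \right)} = 4879 - \frac{10}{2 \sqrt{14}} = 4879 - 10 \frac{\sqrt{14}}{28} = 4879 - \frac{5 \sqrt{14}}{14}$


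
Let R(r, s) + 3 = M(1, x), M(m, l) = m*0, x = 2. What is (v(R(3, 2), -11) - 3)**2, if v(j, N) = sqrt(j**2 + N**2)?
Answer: (3 - sqrt(130))**2 ≈ 70.589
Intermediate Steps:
M(m, l) = 0
R(r, s) = -3 (R(r, s) = -3 + 0 = -3)
v(j, N) = sqrt(N**2 + j**2)
(v(R(3, 2), -11) - 3)**2 = (sqrt((-11)**2 + (-3)**2) - 3)**2 = (sqrt(121 + 9) - 3)**2 = (sqrt(130) - 3)**2 = (-3 + sqrt(130))**2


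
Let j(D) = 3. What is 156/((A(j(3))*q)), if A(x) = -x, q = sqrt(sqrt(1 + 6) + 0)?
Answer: -52*7**(3/4)/7 ≈ -31.969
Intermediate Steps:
q = 7**(1/4) (q = sqrt(sqrt(7) + 0) = sqrt(sqrt(7)) = 7**(1/4) ≈ 1.6266)
156/((A(j(3))*q)) = 156/(((-1*3)*7**(1/4))) = 156/((-3*7**(1/4))) = 156*(-7**(3/4)/21) = -52*7**(3/4)/7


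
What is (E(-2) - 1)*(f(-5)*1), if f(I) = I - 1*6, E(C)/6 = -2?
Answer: 143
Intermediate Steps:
E(C) = -12 (E(C) = 6*(-2) = -12)
f(I) = -6 + I (f(I) = I - 6 = -6 + I)
(E(-2) - 1)*(f(-5)*1) = (-12 - 1)*((-6 - 5)*1) = -(-143) = -13*(-11) = 143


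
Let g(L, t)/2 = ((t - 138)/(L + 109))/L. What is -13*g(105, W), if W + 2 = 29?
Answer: 481/3745 ≈ 0.12844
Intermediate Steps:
W = 27 (W = -2 + 29 = 27)
g(L, t) = 2*(-138 + t)/(L*(109 + L)) (g(L, t) = 2*(((t - 138)/(L + 109))/L) = 2*(((-138 + t)/(109 + L))/L) = 2*((-138 + t)/(L*(109 + L))) = 2*(-138 + t)/(L*(109 + L)))
-13*g(105, W) = -26*(-138 + 27)/(105*(109 + 105)) = -26*(-111)/(105*214) = -13*(-37/3745) = 481/3745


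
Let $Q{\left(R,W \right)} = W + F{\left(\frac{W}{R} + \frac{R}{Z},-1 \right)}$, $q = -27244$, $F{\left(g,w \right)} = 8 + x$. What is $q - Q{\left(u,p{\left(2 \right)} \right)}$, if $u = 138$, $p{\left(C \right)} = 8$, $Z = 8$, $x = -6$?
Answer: $-27254$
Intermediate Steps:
$F{\left(g,w \right)} = 2$ ($F{\left(g,w \right)} = 8 - 6 = 2$)
$Q{\left(R,W \right)} = 2 + W$ ($Q{\left(R,W \right)} = W + 2 = 2 + W$)
$q - Q{\left(u,p{\left(2 \right)} \right)} = -27244 - \left(2 + 8\right) = -27244 - 10 = -27254$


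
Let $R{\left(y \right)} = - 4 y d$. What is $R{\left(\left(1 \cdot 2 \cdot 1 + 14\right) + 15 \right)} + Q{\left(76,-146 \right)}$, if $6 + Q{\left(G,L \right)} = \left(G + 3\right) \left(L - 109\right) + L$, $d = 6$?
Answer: $-21041$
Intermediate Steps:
$R{\left(y \right)} = - 24 y$ ($R{\left(y \right)} = - 4 y 6 = - 24 y$)
$Q{\left(G,L \right)} = -6 + L + \left(-109 + L\right) \left(3 + G\right)$ ($Q{\left(G,L \right)} = -6 + \left(\left(G + 3\right) \left(L - 109\right) + L\right) = -6 + \left(\left(3 + G\right) \left(-109 + L\right) + L\right) = -6 + \left(\left(-109 + L\right) \left(3 + G\right) + L\right) = -6 + \left(L + \left(-109 + L\right) \left(3 + G\right)\right) = -6 + L + \left(-109 + L\right) \left(3 + G\right)$)
$R{\left(\left(1 \cdot 2 \cdot 1 + 14\right) + 15 \right)} + Q{\left(76,-146 \right)} = - 24 \left(\left(1 \cdot 2 \cdot 1 + 14\right) + 15\right) + \left(-333 - 8284 + 4 \left(-146\right) + 76 \left(-146\right)\right) = - 24 \left(\left(2 \cdot 1 + 14\right) + 15\right) - 20297 = - 24 \left(\left(2 + 14\right) + 15\right) - 20297 = - 24 \left(16 + 15\right) - 20297 = \left(-24\right) 31 - 20297 = -744 - 20297 = -21041$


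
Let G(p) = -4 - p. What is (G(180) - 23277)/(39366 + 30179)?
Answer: -23461/69545 ≈ -0.33735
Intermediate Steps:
(G(180) - 23277)/(39366 + 30179) = ((-4 - 1*180) - 23277)/(39366 + 30179) = ((-4 - 180) - 23277)/69545 = (-184 - 23277)*(1/69545) = -23461*1/69545 = -23461/69545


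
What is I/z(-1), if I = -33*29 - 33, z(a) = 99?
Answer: -10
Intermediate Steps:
I = -990 (I = -957 - 33 = -990)
I/z(-1) = -990/99 = -990*1/99 = -10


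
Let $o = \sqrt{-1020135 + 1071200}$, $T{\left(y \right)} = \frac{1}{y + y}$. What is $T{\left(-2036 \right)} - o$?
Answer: $- \frac{1}{4072} - \sqrt{51065} \approx -225.98$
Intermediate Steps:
$T{\left(y \right)} = \frac{1}{2 y}$
$o = \sqrt{51065} \approx 225.98$
$T{\left(-2036 \right)} - o = \frac{1}{2 \left(-2036\right)} - \sqrt{51065} = \frac{1}{2} \left(- \frac{1}{2036}\right) - \sqrt{51065} = - \frac{1}{4072} - \sqrt{51065}$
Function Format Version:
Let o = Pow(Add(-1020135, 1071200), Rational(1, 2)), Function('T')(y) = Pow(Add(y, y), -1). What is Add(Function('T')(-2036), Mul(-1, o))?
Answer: Add(Rational(-1, 4072), Mul(-1, Pow(51065, Rational(1, 2)))) ≈ -225.98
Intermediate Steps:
Function('T')(y) = Mul(Rational(1, 2), Pow(y, -1)) (Function('T')(y) = Pow(Mul(2, y), -1) = Mul(Rational(1, 2), Pow(y, -1)))
o = Pow(51065, Rational(1, 2)) ≈ 225.98
Add(Function('T')(-2036), Mul(-1, o)) = Add(Mul(Rational(1, 2), Pow(-2036, -1)), Mul(-1, Pow(51065, Rational(1, 2)))) = Add(Mul(Rational(1, 2), Rational(-1, 2036)), Mul(-1, Pow(51065, Rational(1, 2)))) = Add(Rational(-1, 4072), Mul(-1, Pow(51065, Rational(1, 2))))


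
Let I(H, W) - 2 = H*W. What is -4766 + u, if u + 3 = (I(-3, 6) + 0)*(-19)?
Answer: -4465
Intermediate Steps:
I(H, W) = 2 + H*W
u = 301 (u = -3 + ((2 - 3*6) + 0)*(-19) = -3 + ((2 - 18) + 0)*(-19) = -3 + (-16 + 0)*(-19) = -3 - 16*(-19) = -3 + 304 = 301)
-4766 + u = -4766 + 301 = -4465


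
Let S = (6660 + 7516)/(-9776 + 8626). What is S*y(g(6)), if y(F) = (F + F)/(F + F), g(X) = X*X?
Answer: -7088/575 ≈ -12.327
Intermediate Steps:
g(X) = X**2
y(F) = 1 (y(F) = (2*F)/((2*F)) = (2*F)*(1/(2*F)) = 1)
S = -7088/575 (S = 14176/(-1150) = 14176*(-1/1150) = -7088/575 ≈ -12.327)
S*y(g(6)) = -7088/575*1 = -7088/575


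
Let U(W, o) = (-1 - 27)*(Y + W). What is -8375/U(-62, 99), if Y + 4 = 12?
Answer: -8375/1512 ≈ -5.5390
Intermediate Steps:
Y = 8 (Y = -4 + 12 = 8)
U(W, o) = -224 - 28*W (U(W, o) = (-1 - 27)*(8 + W) = -28*(8 + W) = -224 - 28*W)
-8375/U(-62, 99) = -8375/(-224 - 28*(-62)) = -8375/(-224 + 1736) = -8375/1512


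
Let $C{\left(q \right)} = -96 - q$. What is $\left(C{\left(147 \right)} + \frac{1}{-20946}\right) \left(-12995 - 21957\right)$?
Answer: $\frac{88950725404}{10473} \approx 8.4933 \cdot 10^{6}$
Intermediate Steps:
$\left(C{\left(147 \right)} + \frac{1}{-20946}\right) \left(-12995 - 21957\right) = \left(\left(-96 - 147\right) + \frac{1}{-20946}\right) \left(-12995 - 21957\right) = \left(\left(-96 - 147\right) - \frac{1}{20946}\right) \left(-34952\right) = \left(-243 - \frac{1}{20946}\right) \left(-34952\right) = \left(- \frac{5089879}{20946}\right) \left(-34952\right) = \frac{88950725404}{10473}$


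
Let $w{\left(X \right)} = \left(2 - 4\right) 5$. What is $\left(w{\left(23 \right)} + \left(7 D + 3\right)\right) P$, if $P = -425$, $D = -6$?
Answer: $20825$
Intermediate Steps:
$w{\left(X \right)} = -10$ ($w{\left(X \right)} = \left(-2\right) 5 = -10$)
$\left(w{\left(23 \right)} + \left(7 D + 3\right)\right) P = \left(-10 + \left(7 \left(-6\right) + 3\right)\right) \left(-425\right) = \left(-10 + \left(-42 + 3\right)\right) \left(-425\right) = \left(-10 - 39\right) \left(-425\right) = \left(-49\right) \left(-425\right) = 20825$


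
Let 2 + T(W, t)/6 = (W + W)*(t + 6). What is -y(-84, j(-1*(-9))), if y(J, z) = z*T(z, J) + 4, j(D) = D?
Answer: 75920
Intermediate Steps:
T(W, t) = -12 + 12*W*(6 + t) (T(W, t) = -12 + 6*((W + W)*(t + 6)) = -12 + 6*((2*W)*(6 + t)) = -12 + 6*(2*W*(6 + t)) = -12 + 12*W*(6 + t))
y(J, z) = 4 + z*(-12 + 72*z + 12*J*z) (y(J, z) = z*(-12 + 72*z + 12*z*J) + 4 = z*(-12 + 72*z + 12*J*z) + 4 = 4 + z*(-12 + 72*z + 12*J*z))
-y(-84, j(-1*(-9))) = -(4 + 12*(-1*(-9))*(-1 + 6*(-1*(-9)) - (-84)*(-9))) = -(4 + 12*9*(-1 + 6*9 - 84*9)) = -(4 + 12*9*(-1 + 54 - 756)) = -(4 + 12*9*(-703)) = -(4 - 75924) = -1*(-75920) = 75920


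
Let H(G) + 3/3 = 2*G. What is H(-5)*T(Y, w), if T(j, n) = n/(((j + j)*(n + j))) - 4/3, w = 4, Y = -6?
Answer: 77/6 ≈ 12.833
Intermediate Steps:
T(j, n) = -4/3 + n/(2*j*(j + n)) (T(j, n) = n/(((2*j)*(j + n))) - 4*⅓ = n/((2*j*(j + n))) - 4/3 = n*(1/(2*j*(j + n))) - 4/3 = n/(2*j*(j + n)) - 4/3 = -4/3 + n/(2*j*(j + n)))
H(G) = -1 + 2*G
H(-5)*T(Y, w) = (-1 + 2*(-5))*((⅙)*(-8*(-6)² + 3*4 - 8*(-6)*4)/(-6*(-6 + 4))) = (-1 - 10)*((⅙)*(-⅙)*(-8*36 + 12 + 192)/(-2)) = -11*(-1)*(-1)*(-288 + 12 + 192)/(6*6*2) = -11*(-1)*(-1)*(-84)/(6*6*2) = -11*(-7/6) = 77/6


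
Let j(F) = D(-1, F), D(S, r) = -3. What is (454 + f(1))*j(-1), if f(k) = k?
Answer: -1365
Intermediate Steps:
j(F) = -3
(454 + f(1))*j(-1) = (454 + 1)*(-3) = 455*(-3) = -1365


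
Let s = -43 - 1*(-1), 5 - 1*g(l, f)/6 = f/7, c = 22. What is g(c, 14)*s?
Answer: -756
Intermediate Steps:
g(l, f) = 30 - 6*f/7
s = -42 (s = -43 + 1 = -42)
g(c, 14)*s = (30 - 6/7*14)*(-42) = (30 - 12)*(-42) = 18*(-42) = -756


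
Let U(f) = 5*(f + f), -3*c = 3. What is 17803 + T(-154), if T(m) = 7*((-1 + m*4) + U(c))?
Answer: 13414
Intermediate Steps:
c = -1 (c = -⅓*3 = -1)
U(f) = 10*f (U(f) = 5*(2*f) = 10*f)
T(m) = -77 + 28*m (T(m) = 7*((-1 + m*4) + 10*(-1)) = 7*((-1 + 4*m) - 10) = 7*(-11 + 4*m) = -77 + 28*m)
17803 + T(-154) = 17803 + (-77 + 28*(-154)) = 17803 + (-77 - 4312) = 17803 - 4389 = 13414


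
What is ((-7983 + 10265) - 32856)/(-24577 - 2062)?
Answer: 30574/26639 ≈ 1.1477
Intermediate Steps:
((-7983 + 10265) - 32856)/(-24577 - 2062) = (2282 - 32856)/(-26639) = -30574*(-1/26639) = 30574/26639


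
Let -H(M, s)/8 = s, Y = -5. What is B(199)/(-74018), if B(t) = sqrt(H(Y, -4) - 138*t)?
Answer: -I*sqrt(27430)/74018 ≈ -0.0022376*I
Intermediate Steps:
H(M, s) = -8*s
B(t) = sqrt(32 - 138*t) (B(t) = sqrt(-8*(-4) - 138*t) = sqrt(32 - 138*t))
B(199)/(-74018) = sqrt(32 - 138*199)/(-74018) = sqrt(32 - 27462)*(-1/74018) = sqrt(-27430)*(-1/74018) = (I*sqrt(27430))*(-1/74018) = -I*sqrt(27430)/74018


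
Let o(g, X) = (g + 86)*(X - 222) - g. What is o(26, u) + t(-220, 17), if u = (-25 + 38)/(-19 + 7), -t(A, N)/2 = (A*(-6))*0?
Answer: -75034/3 ≈ -25011.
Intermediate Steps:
t(A, N) = 0 (t(A, N) = -2*A*(-6)*0 = -2*(-6*A)*0 = -2*0 = 0)
u = -13/12 (u = 13/(-12) = 13*(-1/12) = -13/12 ≈ -1.0833)
o(g, X) = -g + (-222 + X)*(86 + g) (o(g, X) = (86 + g)*(-222 + X) - g = (-222 + X)*(86 + g) - g = -g + (-222 + X)*(86 + g))
o(26, u) + t(-220, 17) = (-19092 - 223*26 + 86*(-13/12) - 13/12*26) + 0 = (-19092 - 5798 - 559/6 - 169/6) + 0 = -75034/3 + 0 = -75034/3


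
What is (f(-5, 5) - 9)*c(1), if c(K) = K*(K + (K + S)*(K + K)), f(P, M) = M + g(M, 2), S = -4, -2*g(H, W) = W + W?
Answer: 30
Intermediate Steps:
g(H, W) = -W (g(H, W) = -(W + W)/2 = -W)
f(P, M) = -2 + M (f(P, M) = M - 1*2 = M - 2 = -2 + M)
c(K) = K*(K + 2*K*(-4 + K)) (c(K) = K*(K + (K - 4)*(K + K)) = K*(K + (-4 + K)*(2*K)) = K*(K + 2*K*(-4 + K)))
(f(-5, 5) - 9)*c(1) = ((-2 + 5) - 9)*(1²*(-7 + 2*1)) = (3 - 9)*(1*(-7 + 2)) = -6*(-5) = 30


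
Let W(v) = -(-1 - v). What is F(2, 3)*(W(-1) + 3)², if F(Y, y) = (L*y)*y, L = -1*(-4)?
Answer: 324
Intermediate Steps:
L = 4
W(v) = 1 + v
F(Y, y) = 4*y² (F(Y, y) = (4*y)*y = 4*y²)
F(2, 3)*(W(-1) + 3)² = (4*3²)*((1 - 1) + 3)² = (4*9)*(0 + 3)² = 36*3² = 36*9 = 324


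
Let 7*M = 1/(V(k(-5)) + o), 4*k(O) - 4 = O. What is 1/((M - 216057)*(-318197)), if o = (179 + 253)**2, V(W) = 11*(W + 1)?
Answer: 5225703/359260231548780199 ≈ 1.4546e-11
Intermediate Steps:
k(O) = 1 + O/4
V(W) = 11 + 11*W (V(W) = 11*(1 + W) = 11 + 11*W)
o = 186624 (o = 432**2 = 186624)
M = 4/5225703 (M = 1/(7*((11 + 11*(1 + (1/4)*(-5))) + 186624)) = 1/(7*((11 + 11*(1 - 5/4)) + 186624)) = 1/(7*((11 + 11*(-1/4)) + 186624)) = 1/(7*((11 - 11/4) + 186624)) = 1/(7*(33/4 + 186624)) = 1/(7*(746529/4)) = (1/7)*(4/746529) = 4/5225703 ≈ 7.6545e-7)
1/((M - 216057)*(-318197)) = 1/((4/5225703 - 216057)*(-318197)) = -1/318197/(-1129049713067/5225703) = -5225703/1129049713067*(-1/318197) = 5225703/359260231548780199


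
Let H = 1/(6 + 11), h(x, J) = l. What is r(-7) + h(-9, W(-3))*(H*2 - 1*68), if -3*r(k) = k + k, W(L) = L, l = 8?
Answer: -27458/51 ≈ -538.39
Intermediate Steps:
h(x, J) = 8
H = 1/17 ≈ 0.058824
r(k) = -2*k/3 (r(k) = -(k + k)/3 = -2*k/3)
r(-7) + h(-9, W(-3))*(H*2 - 1*68) = -⅔*(-7) + 8*((1/17)*2 - 1*68) = 14/3 + 8*(2/17 - 68) = 14/3 + 8*(-1154/17) = 14/3 - 9232/17 = -27458/51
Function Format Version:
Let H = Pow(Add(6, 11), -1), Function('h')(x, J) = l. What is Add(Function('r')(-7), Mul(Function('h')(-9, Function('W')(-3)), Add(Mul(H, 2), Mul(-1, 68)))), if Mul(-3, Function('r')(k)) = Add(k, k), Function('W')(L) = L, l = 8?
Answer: Rational(-27458, 51) ≈ -538.39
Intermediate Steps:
Function('h')(x, J) = 8
H = Rational(1, 17) (H = Pow(17, -1) = Rational(1, 17) ≈ 0.058824)
Function('r')(k) = Mul(Rational(-2, 3), k) (Function('r')(k) = Mul(Rational(-1, 3), Add(k, k)) = Mul(Rational(-1, 3), Mul(2, k)) = Mul(Rational(-2, 3), k))
Add(Function('r')(-7), Mul(Function('h')(-9, Function('W')(-3)), Add(Mul(H, 2), Mul(-1, 68)))) = Add(Mul(Rational(-2, 3), -7), Mul(8, Add(Mul(Rational(1, 17), 2), Mul(-1, 68)))) = Add(Rational(14, 3), Mul(8, Add(Rational(2, 17), -68))) = Add(Rational(14, 3), Mul(8, Rational(-1154, 17))) = Add(Rational(14, 3), Rational(-9232, 17)) = Rational(-27458, 51)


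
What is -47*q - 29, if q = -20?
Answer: 911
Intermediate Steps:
-47*q - 29 = -47*(-20) - 29 = 940 - 29 = 911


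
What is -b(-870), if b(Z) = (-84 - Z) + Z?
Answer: 84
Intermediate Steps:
b(Z) = -84
-b(-870) = -1*(-84) = 84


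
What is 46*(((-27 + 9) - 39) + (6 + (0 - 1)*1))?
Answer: -2392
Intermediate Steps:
46*(((-27 + 9) - 39) + (6 + (0 - 1)*1)) = 46*((-18 - 39) + (6 - 1*1)) = 46*(-57 + (6 - 1)) = 46*(-57 + 5) = 46*(-52) = -2392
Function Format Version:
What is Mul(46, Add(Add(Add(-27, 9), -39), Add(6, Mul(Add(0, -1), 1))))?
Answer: -2392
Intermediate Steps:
Mul(46, Add(Add(Add(-27, 9), -39), Add(6, Mul(Add(0, -1), 1)))) = Mul(46, Add(Add(-18, -39), Add(6, Mul(-1, 1)))) = Mul(46, Add(-57, Add(6, -1))) = Mul(46, Add(-57, 5)) = Mul(46, -52) = -2392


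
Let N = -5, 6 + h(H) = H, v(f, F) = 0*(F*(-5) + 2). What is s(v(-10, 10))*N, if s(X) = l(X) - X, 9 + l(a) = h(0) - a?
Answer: 75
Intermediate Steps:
v(f, F) = 0 (v(f, F) = 0*(-5*F + 2) = 0*(2 - 5*F) = 0)
h(H) = -6 + H
l(a) = -15 - a (l(a) = -9 + ((-6 + 0) - a) = -9 + (-6 - a) = -15 - a)
s(X) = -15 - 2*X (s(X) = (-15 - X) - X = -15 - 2*X)
s(v(-10, 10))*N = (-15 - 2*0)*(-5) = (-15 + 0)*(-5) = -15*(-5) = 75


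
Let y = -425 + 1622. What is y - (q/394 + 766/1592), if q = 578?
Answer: 187398469/156812 ≈ 1195.1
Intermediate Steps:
y = 1197
y - (q/394 + 766/1592) = 1197 - (578/394 + 766/1592) = 1197 - (578*(1/394) + 766*(1/1592)) = 1197 - (289/197 + 383/796) = 1197 - 1*305495/156812 = 1197 - 305495/156812 = 187398469/156812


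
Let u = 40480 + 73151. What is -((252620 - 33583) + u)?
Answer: -332668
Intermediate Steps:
u = 113631
-((252620 - 33583) + u) = -((252620 - 33583) + 113631) = -(219037 + 113631) = -1*332668 = -332668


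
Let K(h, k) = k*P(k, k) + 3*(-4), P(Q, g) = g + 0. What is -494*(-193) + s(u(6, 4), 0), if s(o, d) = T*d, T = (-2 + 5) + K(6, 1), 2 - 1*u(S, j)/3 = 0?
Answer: 95342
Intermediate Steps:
P(Q, g) = g
K(h, k) = -12 + k**2 (K(h, k) = k*k + 3*(-4) = k**2 - 12 = -12 + k**2)
u(S, j) = 6 (u(S, j) = 6 - 3*0 = 6 + 0 = 6)
T = -8 (T = (-2 + 5) + (-12 + 1**2) = 3 + (-12 + 1) = 3 - 11 = -8)
s(o, d) = -8*d
-494*(-193) + s(u(6, 4), 0) = -494*(-193) - 8*0 = 95342 + 0 = 95342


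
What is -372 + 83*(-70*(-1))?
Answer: 5438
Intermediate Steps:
-372 + 83*(-70*(-1)) = -372 + 83*70 = -372 + 5810 = 5438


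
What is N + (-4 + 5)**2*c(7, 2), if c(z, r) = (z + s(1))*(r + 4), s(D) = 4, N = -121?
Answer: -55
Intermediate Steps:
c(z, r) = (4 + r)*(4 + z) (c(z, r) = (z + 4)*(r + 4) = (4 + z)*(4 + r) = (4 + r)*(4 + z))
N + (-4 + 5)**2*c(7, 2) = -121 + (-4 + 5)**2*(16 + 4*2 + 4*7 + 2*7) = -121 + 1**2*(16 + 8 + 28 + 14) = -121 + 1*66 = -121 + 66 = -55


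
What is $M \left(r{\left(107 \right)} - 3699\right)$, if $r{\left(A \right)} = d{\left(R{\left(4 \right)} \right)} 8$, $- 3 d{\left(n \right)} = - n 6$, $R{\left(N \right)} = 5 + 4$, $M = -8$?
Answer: $28440$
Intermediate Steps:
$R{\left(N \right)} = 9$
$d{\left(n \right)} = 2 n$ ($d{\left(n \right)} = - \frac{- n 6}{3} = - \frac{\left(-6\right) n}{3} = 2 n$)
$r{\left(A \right)} = 144$ ($r{\left(A \right)} = 2 \cdot 9 \cdot 8 = 18 \cdot 8 = 144$)
$M \left(r{\left(107 \right)} - 3699\right) = - 8 \left(144 - 3699\right) = \left(-8\right) \left(-3555\right) = 28440$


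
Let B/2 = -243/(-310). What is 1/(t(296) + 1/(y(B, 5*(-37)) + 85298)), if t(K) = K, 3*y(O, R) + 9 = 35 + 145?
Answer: 85355/25265081 ≈ 0.0033784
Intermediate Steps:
B = 243/155 (B = 2*(-243/(-310)) = 2*(-243*(-1/310)) = 2*(243/310) = 243/155 ≈ 1.5677)
y(O, R) = 57 (y(O, R) = -3 + (35 + 145)/3 = -3 + (⅓)*180 = -3 + 60 = 57)
1/(t(296) + 1/(y(B, 5*(-37)) + 85298)) = 1/(296 + 1/(57 + 85298)) = 1/(296 + 1/85355) = 1/(25265081/85355) = 85355/25265081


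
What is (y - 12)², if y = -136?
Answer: 21904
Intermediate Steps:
(y - 12)² = (-136 - 12)² = (-148)² = 21904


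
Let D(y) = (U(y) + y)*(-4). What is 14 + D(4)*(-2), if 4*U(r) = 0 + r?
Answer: 54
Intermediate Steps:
U(r) = r/4 (U(r) = (0 + r)/4 = r/4)
D(y) = -5*y (D(y) = (y/4 + y)*(-4) = (5*y/4)*(-4) = -5*y)
14 + D(4)*(-2) = 14 - 5*4*(-2) = 14 - 20*(-2) = 14 + 40 = 54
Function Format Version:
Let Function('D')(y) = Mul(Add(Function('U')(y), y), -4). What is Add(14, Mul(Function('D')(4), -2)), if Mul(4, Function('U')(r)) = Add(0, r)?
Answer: 54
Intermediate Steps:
Function('U')(r) = Mul(Rational(1, 4), r) (Function('U')(r) = Mul(Rational(1, 4), Add(0, r)) = Mul(Rational(1, 4), r))
Function('D')(y) = Mul(-5, y) (Function('D')(y) = Mul(Add(Mul(Rational(1, 4), y), y), -4) = Mul(Mul(Rational(5, 4), y), -4) = Mul(-5, y))
Add(14, Mul(Function('D')(4), -2)) = Add(14, Mul(Mul(-5, 4), -2)) = Add(14, Mul(-20, -2)) = Add(14, 40) = 54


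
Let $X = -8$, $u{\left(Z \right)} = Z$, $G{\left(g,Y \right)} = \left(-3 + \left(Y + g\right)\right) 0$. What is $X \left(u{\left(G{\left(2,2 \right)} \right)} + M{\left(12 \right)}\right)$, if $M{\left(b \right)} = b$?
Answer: $-96$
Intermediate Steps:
$G{\left(g,Y \right)} = 0$ ($G{\left(g,Y \right)} = \left(-3 + Y + g\right) 0 = 0$)
$X \left(u{\left(G{\left(2,2 \right)} \right)} + M{\left(12 \right)}\right) = - 8 \left(0 + 12\right) = \left(-8\right) 12 = -96$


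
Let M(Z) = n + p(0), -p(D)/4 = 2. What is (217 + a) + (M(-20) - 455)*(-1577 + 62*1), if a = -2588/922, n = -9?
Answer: 329750623/461 ≈ 7.1529e+5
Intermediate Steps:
a = -1294/461 (a = -2588*1/922 = -1294/461 ≈ -2.8069)
p(D) = -8 (p(D) = -4*2 = -8)
M(Z) = -17 (M(Z) = -9 - 8 = -17)
(217 + a) + (M(-20) - 455)*(-1577 + 62*1) = (217 - 1294/461) + (-17 - 455)*(-1577 + 62*1) = 98743/461 - 472*(-1577 + 62) = 98743/461 - 472*(-1515) = 98743/461 + 715080 = 329750623/461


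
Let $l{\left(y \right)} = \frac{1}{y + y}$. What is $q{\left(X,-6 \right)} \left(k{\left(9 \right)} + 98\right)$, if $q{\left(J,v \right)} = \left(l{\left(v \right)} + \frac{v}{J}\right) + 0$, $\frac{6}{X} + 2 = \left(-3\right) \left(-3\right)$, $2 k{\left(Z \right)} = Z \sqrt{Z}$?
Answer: $- \frac{18955}{24} \approx -789.79$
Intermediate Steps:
$k{\left(Z \right)} = \frac{Z^{\frac{3}{2}}}{2}$ ($k{\left(Z \right)} = \frac{Z \sqrt{Z}}{2} = \frac{Z^{\frac{3}{2}}}{2}$)
$X = \frac{6}{7}$ ($X = \frac{6}{-2 - -9} = \frac{6}{-2 + 9} = \frac{6}{7} \approx 0.85714$)
$l{\left(y \right)} = \frac{1}{2 y}$
$q{\left(J,v \right)} = \frac{1}{2 v} + \frac{v}{J}$ ($q{\left(J,v \right)} = \left(\frac{1}{2 v} + \frac{v}{J}\right) + 0 = \frac{1}{2 v} + \frac{v}{J}$)
$q{\left(X,-6 \right)} \left(k{\left(9 \right)} + 98\right) = \left(\frac{1}{2 \left(-6\right)} - \frac{6}{\frac{6}{7}}\right) \left(\frac{9^{\frac{3}{2}}}{2} + 98\right) = \left(\frac{1}{2} \left(- \frac{1}{6}\right) - 7\right) \left(\frac{1}{2} \cdot 27 + 98\right) = \left(- \frac{1}{12} - 7\right) \left(\frac{27}{2} + 98\right) = \left(- \frac{85}{12}\right) \frac{223}{2} = - \frac{18955}{24}$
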